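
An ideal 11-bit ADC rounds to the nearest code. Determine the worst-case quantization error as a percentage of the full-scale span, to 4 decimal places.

0.0244 %

Rounding → worst-case error = ½ LSB = V_FS/2^12, so 100/4096 = 0.0244141 % of full scale.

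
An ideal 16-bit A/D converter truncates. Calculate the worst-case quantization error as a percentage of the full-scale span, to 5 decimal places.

Truncating → worst-case error = 1 LSB = V_FS/2^16, so 100/65536 = 0.00152588 % of full scale.

0.00153 %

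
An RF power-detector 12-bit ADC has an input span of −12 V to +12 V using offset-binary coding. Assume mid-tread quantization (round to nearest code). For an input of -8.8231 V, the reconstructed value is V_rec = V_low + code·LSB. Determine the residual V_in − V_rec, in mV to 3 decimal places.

LSB = 24/2^12 = 5.859 mV.
(V_in − V_low)/LSB = (-8.8231 − (−12))/0.00585938 = 542.1909 → code 542 (round).
Reconstructed: -8.8242188 V.
V_in − V_rec = 0.00111875 V = 1.119 mV.

1.119 mV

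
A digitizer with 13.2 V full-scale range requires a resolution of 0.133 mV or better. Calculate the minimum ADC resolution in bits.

Number of steps required ≥ 13.2 V / 0.133 mV = 99248.12.
Need 2^N ≥ 99248.12; 2^16 = 65536, 2^17 = 131072.
Minimum N = 17.

17 bits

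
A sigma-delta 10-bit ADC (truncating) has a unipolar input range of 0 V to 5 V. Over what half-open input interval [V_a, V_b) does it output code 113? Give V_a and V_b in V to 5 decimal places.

[0.55176 V, 0.55664 V)

LSB = 5/2^10 = 4.883 mV.
V_a = V_low + 113·LSB = 0.551758 V; V_b = V_low + 114·LSB = 0.556641 V.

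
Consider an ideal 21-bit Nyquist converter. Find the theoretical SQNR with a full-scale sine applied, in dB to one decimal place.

SNR ≈ 6.02·N + 1.76 dB = 6.02·21 + 1.76 = 128.18 dB.

128.2 dB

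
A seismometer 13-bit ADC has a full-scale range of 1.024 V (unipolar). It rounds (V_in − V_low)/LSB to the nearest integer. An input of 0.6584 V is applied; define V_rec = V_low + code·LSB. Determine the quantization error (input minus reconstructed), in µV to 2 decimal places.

25.00 µV

LSB = 1.024/2^13 = 125.00 µV.
(V_in − V_low)/LSB = (0.6584 − 0)/0.000125 = 5267.2000 → code 5267 (round).
Reconstructed: 0.658375 V.
Error = 0.6584 − 0.658375 = 2.5e-05 V = 25.00 µV.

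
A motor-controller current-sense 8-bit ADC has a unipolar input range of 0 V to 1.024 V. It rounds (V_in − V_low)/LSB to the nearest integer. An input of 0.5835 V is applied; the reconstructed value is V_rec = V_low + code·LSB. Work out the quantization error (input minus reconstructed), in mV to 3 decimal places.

LSB = 1.024/2^8 = 4.000 mV.
Scaled input = 145.8750 LSBs, so code = 146.
Code 146 maps back to 0 + 146×0.004 V = 0.584 V.
Error = 0.5835 − 0.584 = -0.0005 V = -0.500 mV.

-0.500 mV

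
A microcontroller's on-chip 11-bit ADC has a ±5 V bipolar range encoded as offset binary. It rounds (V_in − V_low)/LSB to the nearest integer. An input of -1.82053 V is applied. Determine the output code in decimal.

code 651

With 2048 levels over 10 V, one step is 4.883 mV.
Input sits at 651.155 steps above V_low.
So the output code is 651.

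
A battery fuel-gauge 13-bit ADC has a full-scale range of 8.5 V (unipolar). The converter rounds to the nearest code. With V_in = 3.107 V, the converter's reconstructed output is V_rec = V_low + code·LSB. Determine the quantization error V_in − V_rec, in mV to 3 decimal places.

LSB = 8.5/2^13 = 1.038 mV.
(V_in − V_low)/LSB = (3.107 − 0)/0.0010376 = 2994.4169 → code 2994 (round).
Code 2994 maps back to 0 + 2994×0.0010376 V = 3.1065674 V.
Error = 3.107 − 3.1065674 = 0.000432617 V = 0.433 mV.

0.433 mV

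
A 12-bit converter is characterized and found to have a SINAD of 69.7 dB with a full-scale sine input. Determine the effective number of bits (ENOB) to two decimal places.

ENOB = (SINAD − 1.76) / 6.02 = (69.7 − 1.76)/6.02 = 11.286.

11.29 bits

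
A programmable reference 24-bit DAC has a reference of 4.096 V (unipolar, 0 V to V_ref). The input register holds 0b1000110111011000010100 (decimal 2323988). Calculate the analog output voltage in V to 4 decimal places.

0.5674 V

LSB = 4.096 V / 2^24 = 0.24 µV.
Code 0b1000110111011000010100 = 2323988 decimal.
V_out = 0 + 2323988 × 2.44141e-07 V = 0.56738 V.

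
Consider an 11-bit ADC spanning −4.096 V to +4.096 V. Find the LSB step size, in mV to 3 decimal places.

Full-scale span = 8.192 V.
LSB = 8.192 / 2^11 = 8.192 / 2048 = 0.004 V = 4.000 mV.

4.000 mV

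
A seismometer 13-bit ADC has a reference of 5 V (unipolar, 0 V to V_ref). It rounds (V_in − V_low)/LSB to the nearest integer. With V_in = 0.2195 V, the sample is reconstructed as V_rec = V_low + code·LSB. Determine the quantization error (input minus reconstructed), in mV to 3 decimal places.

-0.227 mV

One LSB is 5 V / 8192 = 0.610 mV.
Scaled input = 359.6288 LSBs, so code = 360.
V_rec = 0 + 360·0.000610352 = 0.21972656 V.
Difference: -0.000226563 V → -0.227 mV.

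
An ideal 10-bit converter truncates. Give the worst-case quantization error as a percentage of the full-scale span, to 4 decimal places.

Truncating → worst-case error = 1 LSB = V_FS/2^10, so 100/1024 = 0.0976562 % of full scale.

0.0977 %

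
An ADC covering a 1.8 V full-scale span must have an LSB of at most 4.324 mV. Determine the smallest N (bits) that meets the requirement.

Number of steps required ≥ 1.8 V / 4.324 mV = 416.28.
Need 2^N ≥ 416.28; 2^8 = 256, 2^9 = 512.
Minimum N = 9.

9 bits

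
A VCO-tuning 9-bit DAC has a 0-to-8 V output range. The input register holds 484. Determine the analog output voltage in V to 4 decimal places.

LSB = 8 V / 2^9 = 15.625 mV.
V_out = 0 + 484 × 0.015625 V = 7.5625 V.

7.5625 V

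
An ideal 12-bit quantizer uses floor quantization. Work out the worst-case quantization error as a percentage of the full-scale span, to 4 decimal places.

0.0244 %

Truncating → worst-case error = 1 LSB = V_FS/2^12, so 100/4096 = 0.0244141 % of full scale.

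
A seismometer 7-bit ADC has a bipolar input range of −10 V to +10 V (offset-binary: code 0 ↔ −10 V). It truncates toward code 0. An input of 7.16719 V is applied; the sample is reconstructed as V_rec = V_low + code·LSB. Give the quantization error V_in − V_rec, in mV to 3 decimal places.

Step size: 20 V ÷ 2^7 = 156.250 mV.
(7.16719 − (−10))/0.15625 = 109.8700; ⌊·⌋ gives code 109.
V_rec = (−10) + 109·0.15625 = 7.03125 V.
Error = 7.16719 − 7.03125 = 0.13594 V = 135.940 mV.

135.940 mV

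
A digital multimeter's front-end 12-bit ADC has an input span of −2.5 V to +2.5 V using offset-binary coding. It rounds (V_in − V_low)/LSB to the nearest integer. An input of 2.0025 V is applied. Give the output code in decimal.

LSB = 5 V / 4096 = 1.221 mV.
(V_in − V_low)/LSB = (2.0025 − (−2.5)) / 0.0012207 = 3688.448.
round(3688.448) = 3688.

code 3688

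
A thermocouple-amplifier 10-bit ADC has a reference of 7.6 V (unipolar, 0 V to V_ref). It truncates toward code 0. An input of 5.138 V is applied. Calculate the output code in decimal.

With 1024 levels over 7.6 V, one step is 7.422 mV.
(5.138 − 0) / 0.00742187 = 692.278 LSBs.
Floor → code 692.

code 692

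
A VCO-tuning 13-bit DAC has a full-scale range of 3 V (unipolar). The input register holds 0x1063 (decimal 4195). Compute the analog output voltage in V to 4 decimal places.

LSB = 3 V / 2^13 = 366.21 µV.
Code 0x1063 = 4195 decimal.
V_out = 0 + 4195 × 0.000366211 V = 1.53625 V.

1.5363 V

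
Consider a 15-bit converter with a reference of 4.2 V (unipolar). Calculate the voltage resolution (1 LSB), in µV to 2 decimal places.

Full-scale span = 4.2 V.
LSB = 4.2 / 2^15 = 4.2 / 32768 = 0.000128174 V = 128.17 µV.

128.17 µV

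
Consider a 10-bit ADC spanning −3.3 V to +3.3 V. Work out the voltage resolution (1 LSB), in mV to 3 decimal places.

Full-scale span = 6.6 V.
LSB = 6.6 / 2^10 = 6.6 / 1024 = 0.00644531 V = 6.445 mV.

6.445 mV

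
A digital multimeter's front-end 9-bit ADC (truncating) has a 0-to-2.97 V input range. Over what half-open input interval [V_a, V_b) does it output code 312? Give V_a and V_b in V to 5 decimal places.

LSB = 2.97/2^9 = 5.801 mV.
V_a = V_low + 312·LSB = 1.80984 V; V_b = V_low + 313·LSB = 1.81564 V.

[1.80984 V, 1.81564 V)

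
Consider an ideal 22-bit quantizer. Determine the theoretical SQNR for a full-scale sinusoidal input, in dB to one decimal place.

SNR ≈ 6.02·N + 1.76 dB = 6.02·22 + 1.76 = 134.20 dB.

134.2 dB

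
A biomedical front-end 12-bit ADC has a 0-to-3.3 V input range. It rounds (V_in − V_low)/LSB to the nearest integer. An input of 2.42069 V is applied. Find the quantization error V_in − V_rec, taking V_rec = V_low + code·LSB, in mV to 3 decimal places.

-0.331 mV

LSB = 3.3/2^12 = 0.806 mV.
(2.42069 − 0)/0.000805664 = 3004.5898; round gives code 3005.
Code 3005 maps back to 0 + 3005×0.000805664 V = 2.4210205 V.
Error = 2.42069 − 2.4210205 = -0.000330508 V = -0.331 mV.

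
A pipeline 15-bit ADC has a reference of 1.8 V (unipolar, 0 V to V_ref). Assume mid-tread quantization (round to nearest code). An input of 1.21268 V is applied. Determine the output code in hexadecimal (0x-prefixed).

code 0x563C (decimal 22076)

Full-scale span = 1.8 V; LSB = 1.8/2^15 = 54.93 µV.
(V_in − V_low)/LSB = (1.21268 − 0) / 5.49316e-05 = 22076.166.
Round → code 22076.
In hexadecimal (0x-prefixed): 0x563C.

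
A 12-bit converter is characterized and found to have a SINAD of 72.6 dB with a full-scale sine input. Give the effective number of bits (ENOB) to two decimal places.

11.77 bits

ENOB = (SINAD − 1.76) / 6.02 = (72.6 − 1.76)/6.02 = 11.767.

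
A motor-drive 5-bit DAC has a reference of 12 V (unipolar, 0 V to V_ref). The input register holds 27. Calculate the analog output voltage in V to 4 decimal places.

10.1250 V

LSB = 12 V / 2^5 = 375.000 mV.
V_out = 0 + 27 × 0.375 V = 10.125 V.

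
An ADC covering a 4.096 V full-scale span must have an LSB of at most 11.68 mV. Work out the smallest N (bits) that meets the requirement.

9 bits

Number of steps required ≥ 4.096 V / 11.68 mV = 350.68.
Need 2^N ≥ 350.68; 2^8 = 256, 2^9 = 512.
Minimum N = 9.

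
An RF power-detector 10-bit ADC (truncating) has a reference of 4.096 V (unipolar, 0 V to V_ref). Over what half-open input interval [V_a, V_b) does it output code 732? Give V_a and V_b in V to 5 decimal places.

[2.92800 V, 2.93200 V)

LSB = 4.096/2^10 = 4.000 mV.
V_a = V_low + 732·LSB = 2.928 V; V_b = V_low + 733·LSB = 2.932 V.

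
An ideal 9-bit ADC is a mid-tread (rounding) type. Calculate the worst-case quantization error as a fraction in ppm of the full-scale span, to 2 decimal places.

Rounding → worst-case error = ½ LSB = V_FS/2^10, so 1e+06/1024 = 976.562 ppm of full scale.

976.56 ppm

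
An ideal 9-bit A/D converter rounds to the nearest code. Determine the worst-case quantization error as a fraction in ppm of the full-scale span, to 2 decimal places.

976.56 ppm

Rounding → worst-case error = ½ LSB = V_FS/2^10, so 1e+06/1024 = 976.562 ppm of full scale.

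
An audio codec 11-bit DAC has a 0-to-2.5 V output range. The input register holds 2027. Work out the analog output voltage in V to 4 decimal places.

2.4744 V

LSB = 2.5 V / 2^11 = 1.221 mV.
V_out = 0 + 2027 × 0.0012207 V = 2.47437 V.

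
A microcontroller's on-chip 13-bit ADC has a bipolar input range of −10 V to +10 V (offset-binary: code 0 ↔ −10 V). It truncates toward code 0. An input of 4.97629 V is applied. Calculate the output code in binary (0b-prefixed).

code 0b1011111110110 (decimal 6134)

LSB = 20 V / 8192 = 2.441 mV.
Input sits at 6134.288 steps above V_low.
⌊·⌋(6134.288) = 6134.
In binary (0b-prefixed): 0b1011111110110.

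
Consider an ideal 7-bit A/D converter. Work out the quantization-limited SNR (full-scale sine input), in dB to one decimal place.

SNR ≈ 6.02·N + 1.76 dB = 6.02·7 + 1.76 = 43.90 dB.

43.9 dB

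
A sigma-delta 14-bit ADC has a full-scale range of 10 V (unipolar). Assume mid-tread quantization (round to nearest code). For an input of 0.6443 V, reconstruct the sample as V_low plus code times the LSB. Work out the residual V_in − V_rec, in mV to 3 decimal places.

One LSB is 10 V / 16384 = 0.610 mV.
Scaled input = 1055.6211 LSBs, so code = 1056.
V_rec = 0 + 1056·0.000610352 = 0.64453125 V.
Error = 0.6443 − 0.64453125 = -0.00023125 V = -0.231 mV.

-0.231 mV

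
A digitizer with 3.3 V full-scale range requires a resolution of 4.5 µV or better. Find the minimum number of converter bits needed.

20 bits

Number of steps required ≥ 3.3 V / 4.5 µV = 733333.33.
Need 2^N ≥ 733333.33; 2^19 = 524288, 2^20 = 1048576.
Minimum N = 20.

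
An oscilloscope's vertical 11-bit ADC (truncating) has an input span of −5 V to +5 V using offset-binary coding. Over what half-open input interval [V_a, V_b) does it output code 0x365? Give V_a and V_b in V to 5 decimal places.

LSB = 10/2^11 = 4.883 mV.
Code 0x365 = 869 decimal.
V_a = V_low + 869·LSB = -0.756836 V; V_b = V_low + 870·LSB = -0.751953 V.

[-0.75684 V, -0.75195 V)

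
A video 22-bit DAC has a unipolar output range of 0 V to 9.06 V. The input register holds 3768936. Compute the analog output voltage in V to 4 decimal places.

LSB = 9.06 V / 2^22 = 2.16 µV.
V_out = 0 + 3768936 × 2.16007e-06 V = 8.14117 V.

8.1412 V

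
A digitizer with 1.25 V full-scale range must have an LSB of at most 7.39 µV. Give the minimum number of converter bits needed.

18 bits

Number of steps required ≥ 1.25 V / 7.39 µV = 169147.50.
Need 2^N ≥ 169147.50; 2^17 = 131072, 2^18 = 262144.
Minimum N = 18.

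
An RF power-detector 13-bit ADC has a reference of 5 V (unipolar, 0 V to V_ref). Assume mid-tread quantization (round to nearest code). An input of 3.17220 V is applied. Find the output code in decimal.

code 5197

Full-scale span = 5 V; LSB = 5/2^13 = 0.610 mV.
Input sits at 5197.332 steps above V_low.
Round → code 5197.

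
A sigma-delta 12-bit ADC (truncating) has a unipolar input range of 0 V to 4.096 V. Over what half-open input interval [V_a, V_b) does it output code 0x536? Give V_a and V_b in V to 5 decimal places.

[1.33400 V, 1.33500 V)

LSB = 4.096/2^12 = 1.000 mV.
Code 0x536 = 1334 decimal.
V_a = V_low + 1334·LSB = 1.334 V; V_b = V_low + 1335·LSB = 1.335 V.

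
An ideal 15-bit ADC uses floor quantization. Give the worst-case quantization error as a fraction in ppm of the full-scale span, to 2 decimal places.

30.52 ppm

Truncating → worst-case error = 1 LSB = V_FS/2^15, so 1e+06/32768 = 30.5176 ppm of full scale.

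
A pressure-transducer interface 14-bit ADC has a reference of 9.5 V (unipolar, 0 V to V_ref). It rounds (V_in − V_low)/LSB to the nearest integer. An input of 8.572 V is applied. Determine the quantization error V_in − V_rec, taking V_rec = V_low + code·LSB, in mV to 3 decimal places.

Step size: 9.5 V ÷ 2^14 = 0.580 mV.
Scaled input = 14783.5419 LSBs, so code = 14784.
Code 14784 maps back to 0 + 14784×0.000579834 V = 8.5722656 V.
Error = 8.572 − 8.5722656 = -0.000265625 V = -0.266 mV.

-0.266 mV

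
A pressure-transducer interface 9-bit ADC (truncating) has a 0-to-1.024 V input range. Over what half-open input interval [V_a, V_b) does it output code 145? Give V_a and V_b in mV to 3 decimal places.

[290.000 mV, 292.000 mV)

LSB = 1.024/2^9 = 2.000 mV.
V_a = V_low + 145·LSB = 0.29 V; V_b = V_low + 146·LSB = 0.292 V.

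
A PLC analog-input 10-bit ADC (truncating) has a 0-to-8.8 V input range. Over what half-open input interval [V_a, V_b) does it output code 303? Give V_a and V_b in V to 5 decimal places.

LSB = 8.8/2^10 = 8.594 mV.
V_a = V_low + 303·LSB = 2.60391 V; V_b = V_low + 304·LSB = 2.6125 V.

[2.60391 V, 2.61250 V)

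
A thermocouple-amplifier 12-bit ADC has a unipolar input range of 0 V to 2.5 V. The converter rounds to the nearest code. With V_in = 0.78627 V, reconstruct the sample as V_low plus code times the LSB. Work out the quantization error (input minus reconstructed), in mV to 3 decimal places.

LSB = 2.5/2^12 = 0.610 mV.
(V_in − V_low)/LSB = (0.78627 − 0)/0.000610352 = 1288.2248 → code 1288 (round).
Reconstructed: 0.78613281 V.
V_in − V_rec = 0.000137187 V = 0.137 mV.

0.137 mV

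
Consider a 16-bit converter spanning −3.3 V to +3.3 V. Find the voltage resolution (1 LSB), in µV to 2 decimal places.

Full-scale span = 6.6 V.
LSB = 6.6 / 2^16 = 6.6 / 65536 = 0.000100708 V = 100.71 µV.

100.71 µV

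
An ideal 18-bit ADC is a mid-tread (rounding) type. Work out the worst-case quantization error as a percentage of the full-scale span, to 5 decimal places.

Rounding → worst-case error = ½ LSB = V_FS/2^19, so 100/524288 = 0.000190735 % of full scale.

0.00019 %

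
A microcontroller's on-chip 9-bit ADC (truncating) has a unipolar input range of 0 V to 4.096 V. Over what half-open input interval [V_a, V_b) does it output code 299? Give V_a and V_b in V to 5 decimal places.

LSB = 4.096/2^9 = 8.000 mV.
V_a = V_low + 299·LSB = 2.392 V; V_b = V_low + 300·LSB = 2.4 V.

[2.39200 V, 2.40000 V)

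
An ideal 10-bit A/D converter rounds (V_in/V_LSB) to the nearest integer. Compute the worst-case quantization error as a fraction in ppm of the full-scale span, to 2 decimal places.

Rounding → worst-case error = ½ LSB = V_FS/2^11, so 1e+06/2048 = 488.281 ppm of full scale.

488.28 ppm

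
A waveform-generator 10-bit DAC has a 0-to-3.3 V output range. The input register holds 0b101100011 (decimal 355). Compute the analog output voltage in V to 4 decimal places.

LSB = 3.3 V / 2^10 = 3.223 mV.
Code 0b101100011 = 355 decimal.
V_out = 0 + 355 × 0.00322266 V = 1.14404 V.

1.1440 V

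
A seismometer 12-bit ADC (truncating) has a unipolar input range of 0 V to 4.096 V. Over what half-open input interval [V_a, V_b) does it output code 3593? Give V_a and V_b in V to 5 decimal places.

[3.59300 V, 3.59400 V)

LSB = 4.096/2^12 = 1.000 mV.
V_a = V_low + 3593·LSB = 3.593 V; V_b = V_low + 3594·LSB = 3.594 V.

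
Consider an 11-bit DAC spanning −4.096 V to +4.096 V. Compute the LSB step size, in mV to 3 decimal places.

4.000 mV

Full-scale span = 8.192 V.
LSB = 8.192 / 2^11 = 8.192 / 2048 = 0.004 V = 4.000 mV.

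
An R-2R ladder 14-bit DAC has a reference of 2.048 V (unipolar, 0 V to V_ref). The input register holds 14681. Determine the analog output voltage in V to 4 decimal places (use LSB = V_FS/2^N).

1.8351 V

LSB = 2.048 V / 2^14 = 125.00 µV.
V_out = 0 + 14681 × 0.000125 V = 1.83512 V.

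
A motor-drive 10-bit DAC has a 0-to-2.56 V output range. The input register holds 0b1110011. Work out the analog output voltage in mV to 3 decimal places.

LSB = 2.56 V / 2^10 = 2.500 mV.
Code 0b1110011 = 115 decimal.
V_out = 0 + 115 × 0.0025 V = 0.2875 V.
= 287.500 mV.

287.500 mV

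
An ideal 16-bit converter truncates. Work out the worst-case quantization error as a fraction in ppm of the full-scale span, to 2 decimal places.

15.26 ppm

Truncating → worst-case error = 1 LSB = V_FS/2^16, so 1e+06/65536 = 15.2588 ppm of full scale.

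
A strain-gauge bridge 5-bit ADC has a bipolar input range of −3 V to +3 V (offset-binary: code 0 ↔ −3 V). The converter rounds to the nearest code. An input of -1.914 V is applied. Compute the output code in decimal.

LSB = 6 V / 32 = 187.500 mV.
(-1.914 − (−3)) / 0.1875 = 5.792 LSBs.
Round → code 6.

code 6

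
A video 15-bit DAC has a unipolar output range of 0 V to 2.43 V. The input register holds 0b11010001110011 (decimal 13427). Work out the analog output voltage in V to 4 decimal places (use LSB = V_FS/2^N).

0.9957 V

LSB = 2.43 V / 2^15 = 74.16 µV.
Code 0b11010001110011 = 13427 decimal.
V_out = 0 + 13427 × 7.41577e-05 V = 0.995716 V.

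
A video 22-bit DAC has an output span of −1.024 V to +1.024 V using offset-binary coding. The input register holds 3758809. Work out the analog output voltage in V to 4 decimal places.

LSB = 2.048 V / 2^22 = 0.49 µV.
V_out = (−1.024) + 3758809 × 4.88281e-07 V = 0.811356 V.

0.8114 V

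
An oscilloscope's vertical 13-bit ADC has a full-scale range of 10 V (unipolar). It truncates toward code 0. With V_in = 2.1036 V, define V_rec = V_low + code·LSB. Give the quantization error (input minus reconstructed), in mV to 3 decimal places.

0.329 mV

Step size: 10 V ÷ 2^13 = 1.221 mV.
(2.1036 − 0)/0.0012207 = 1723.2691; ⌊·⌋ gives code 1723.
Code 1723 maps back to 0 + 1723×0.0012207 V = 2.1032715 V.
Difference: 0.000328516 V → 0.329 mV.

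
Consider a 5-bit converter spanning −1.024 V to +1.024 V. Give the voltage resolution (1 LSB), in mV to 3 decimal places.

64.000 mV

Full-scale span = 2.048 V.
LSB = 2.048 / 2^5 = 2.048 / 32 = 0.064 V = 64.000 mV.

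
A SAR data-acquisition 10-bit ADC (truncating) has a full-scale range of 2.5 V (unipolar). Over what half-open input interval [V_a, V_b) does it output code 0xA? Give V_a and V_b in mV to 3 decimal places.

LSB = 2.5/2^10 = 2.441 mV.
Code 0xA = 10 decimal.
V_a = V_low + 10·LSB = 0.0244141 V; V_b = V_low + 11·LSB = 0.0268555 V.

[24.414 mV, 26.855 mV)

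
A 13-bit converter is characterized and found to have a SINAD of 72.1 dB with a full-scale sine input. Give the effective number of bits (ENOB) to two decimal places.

ENOB = (SINAD − 1.76) / 6.02 = (72.1 − 1.76)/6.02 = 11.684.

11.68 bits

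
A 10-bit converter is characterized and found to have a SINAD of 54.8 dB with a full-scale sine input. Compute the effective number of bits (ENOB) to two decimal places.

8.81 bits

ENOB = (SINAD − 1.76) / 6.02 = (54.8 − 1.76)/6.02 = 8.811.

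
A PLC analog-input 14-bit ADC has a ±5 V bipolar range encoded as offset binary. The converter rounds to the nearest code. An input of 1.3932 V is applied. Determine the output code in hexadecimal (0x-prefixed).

With 16384 levels over 10 V, one step is 0.610 mV.
(V_in − V_low)/LSB = (1.3932 − (−5)) / 0.000610352 = 10474.619.
Round → code 10475.
In hexadecimal (0x-prefixed): 0x28EB.

code 0x28EB (decimal 10475)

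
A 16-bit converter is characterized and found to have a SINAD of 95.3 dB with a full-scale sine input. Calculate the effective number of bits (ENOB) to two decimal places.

ENOB = (SINAD − 1.76) / 6.02 = (95.3 − 1.76)/6.02 = 15.538.

15.54 bits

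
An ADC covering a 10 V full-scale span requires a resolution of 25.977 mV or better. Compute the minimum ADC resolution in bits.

Number of steps required ≥ 10 V / 25.977 mV = 384.96.
Need 2^N ≥ 384.96; 2^8 = 256, 2^9 = 512.
Minimum N = 9.

9 bits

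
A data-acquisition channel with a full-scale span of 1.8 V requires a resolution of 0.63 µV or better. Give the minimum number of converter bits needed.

22 bits

Number of steps required ≥ 1.8 V / 0.63 µV = 2857142.86.
Need 2^N ≥ 2857142.86; 2^21 = 2097152, 2^22 = 4194304.
Minimum N = 22.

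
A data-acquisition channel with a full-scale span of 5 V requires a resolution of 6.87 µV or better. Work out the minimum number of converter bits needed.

Number of steps required ≥ 5 V / 6.87 µV = 727802.04.
Need 2^N ≥ 727802.04; 2^19 = 524288, 2^20 = 1048576.
Minimum N = 20.

20 bits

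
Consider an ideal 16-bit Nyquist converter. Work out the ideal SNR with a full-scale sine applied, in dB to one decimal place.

98.1 dB

SNR ≈ 6.02·N + 1.76 dB = 6.02·16 + 1.76 = 98.08 dB.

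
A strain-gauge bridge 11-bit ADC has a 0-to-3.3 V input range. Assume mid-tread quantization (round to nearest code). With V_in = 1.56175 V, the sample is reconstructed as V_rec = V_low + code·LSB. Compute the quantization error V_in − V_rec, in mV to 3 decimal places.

One LSB is 3.3 V / 2048 = 1.611 mV.
(V_in − V_low)/LSB = (1.56175 − 0)/0.00161133 = 969.2315 → code 969 (round).
V_rec = 0 + 969·0.00161133 = 1.561377 V.
Error = 1.56175 − 1.561377 = 0.000373047 V = 0.373 mV.

0.373 mV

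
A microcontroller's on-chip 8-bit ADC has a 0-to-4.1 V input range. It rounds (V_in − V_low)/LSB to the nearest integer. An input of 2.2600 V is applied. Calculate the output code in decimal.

code 141

LSB = 4.1 V / 256 = 16.016 mV.
(2.2600 − 0) / 0.0160156 = 141.112 LSBs.
So the output code is 141.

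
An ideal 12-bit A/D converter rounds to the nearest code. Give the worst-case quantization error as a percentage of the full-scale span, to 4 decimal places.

0.0122 %

Rounding → worst-case error = ½ LSB = V_FS/2^13, so 100/8192 = 0.012207 % of full scale.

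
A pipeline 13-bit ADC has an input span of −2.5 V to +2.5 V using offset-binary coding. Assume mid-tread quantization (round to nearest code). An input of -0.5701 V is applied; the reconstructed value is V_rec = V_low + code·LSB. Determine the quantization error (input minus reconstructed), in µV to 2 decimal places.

-31.64 µV

Step size: 5 V ÷ 2^13 = 0.610 mV.
(V_in − V_low)/LSB = (-0.5701 − (−2.5))/0.000610352 = 3161.9482 → code 3162 (round).
V_rec = (−2.5) + 3162·0.000610352 = -0.57006836 V.
Difference: -3.16406e-05 V → -31.64 µV.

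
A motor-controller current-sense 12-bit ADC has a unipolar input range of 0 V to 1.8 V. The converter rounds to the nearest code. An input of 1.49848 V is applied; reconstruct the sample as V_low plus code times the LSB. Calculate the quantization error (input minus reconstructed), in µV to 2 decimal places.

LSB = 1.8/2^12 = 439.45 µV.
(V_in − V_low)/LSB = (1.49848 − 0)/0.000439453 = 3409.8745 → code 3410 (round).
Reconstructed: 1.4985352 V.
Error = 1.49848 − 1.4985352 = -5.51563e-05 V = -55.16 µV.

-55.16 µV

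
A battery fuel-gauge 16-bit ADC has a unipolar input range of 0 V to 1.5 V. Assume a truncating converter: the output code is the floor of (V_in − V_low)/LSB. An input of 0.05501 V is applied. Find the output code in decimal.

Full-scale span = 1.5 V; LSB = 1.5/2^16 = 22.89 µV.
(0.05501 − 0) / 2.28882e-05 = 2403.424 LSBs.
⌊·⌋(2403.424) = 2403.

code 2403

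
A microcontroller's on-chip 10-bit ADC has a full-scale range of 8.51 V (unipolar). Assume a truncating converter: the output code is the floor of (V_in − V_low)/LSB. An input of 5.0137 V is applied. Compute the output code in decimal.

With 1024 levels over 8.51 V, one step is 8.311 mV.
(5.0137 − 0) / 0.00831055 = 603.294 LSBs.
So the output code is 603.

code 603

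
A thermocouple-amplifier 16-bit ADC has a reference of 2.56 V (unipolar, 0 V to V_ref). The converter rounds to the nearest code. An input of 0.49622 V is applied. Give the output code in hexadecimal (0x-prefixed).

code 0x319F (decimal 12703)

With 65536 levels over 2.56 V, one step is 39.06 µV.
(0.49622 − 0) / 3.90625e-05 = 12703.232 LSBs.
Round → code 12703.
In hexadecimal (0x-prefixed): 0x319F.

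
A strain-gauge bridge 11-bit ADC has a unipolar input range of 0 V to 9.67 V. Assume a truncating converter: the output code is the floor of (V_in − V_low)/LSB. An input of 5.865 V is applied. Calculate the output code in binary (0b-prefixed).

code 0b10011011010 (decimal 1242)

LSB = 9.67 V / 2048 = 4.722 mV.
Input sits at 1242.143 steps above V_low.
Floor → code 1242.
In binary (0b-prefixed): 0b10011011010.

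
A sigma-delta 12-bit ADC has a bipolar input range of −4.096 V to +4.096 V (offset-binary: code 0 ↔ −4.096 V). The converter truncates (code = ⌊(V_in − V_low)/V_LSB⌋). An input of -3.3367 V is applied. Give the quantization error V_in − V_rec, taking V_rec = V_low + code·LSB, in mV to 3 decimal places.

1.300 mV

One LSB is 8.192 V / 4096 = 2.000 mV.
(-3.3367 − (−4.096))/0.002 = 379.6500; ⌊·⌋ gives code 379.
V_rec = (−4.096) + 379·0.002 = -3.338 V.
Error = -3.3367 − (−3.338) = 0.0013 V = 1.300 mV.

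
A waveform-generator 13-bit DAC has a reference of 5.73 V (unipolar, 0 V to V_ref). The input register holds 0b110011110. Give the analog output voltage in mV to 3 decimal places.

LSB = 5.73 V / 2^13 = 0.699 mV.
Code 0b110011110 = 414 decimal.
V_out = 0 + 414 × 0.000699463 V = 0.289578 V.
= 289.578 mV.

289.578 mV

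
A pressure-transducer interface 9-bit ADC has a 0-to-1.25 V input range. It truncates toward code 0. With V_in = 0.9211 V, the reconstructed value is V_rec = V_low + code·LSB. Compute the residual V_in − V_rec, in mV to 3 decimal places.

One LSB is 1.25 V / 512 = 2.441 mV.
(0.9211 − 0)/0.00244141 = 377.2826; ⌊·⌋ gives code 377.
Code 377 maps back to 0 + 377×0.00244141 V = 0.92041016 V.
V_in − V_rec = 0.000689844 V = 0.690 mV.

0.690 mV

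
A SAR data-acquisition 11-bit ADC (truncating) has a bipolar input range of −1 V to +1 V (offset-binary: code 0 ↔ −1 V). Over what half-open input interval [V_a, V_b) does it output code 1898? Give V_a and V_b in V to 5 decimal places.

LSB = 2/2^11 = 0.977 mV.
V_a = V_low + 1898·LSB = 0.853516 V; V_b = V_low + 1899·LSB = 0.854492 V.

[0.85352 V, 0.85449 V)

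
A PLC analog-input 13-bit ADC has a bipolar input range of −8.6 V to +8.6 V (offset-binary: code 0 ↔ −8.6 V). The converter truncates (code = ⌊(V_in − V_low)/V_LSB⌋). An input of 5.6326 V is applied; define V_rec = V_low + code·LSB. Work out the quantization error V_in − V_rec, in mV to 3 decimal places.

LSB = 17.2/2^13 = 2.100 mV.
(5.6326 − (−8.6))/0.00209961 = 6778.6895; ⌊·⌋ gives code 6778.
V_rec = (−8.6) + 6778·0.00209961 = 5.6311523 V.
Difference: 0.00144766 V → 1.448 mV.

1.448 mV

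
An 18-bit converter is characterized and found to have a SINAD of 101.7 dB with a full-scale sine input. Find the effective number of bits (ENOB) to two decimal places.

16.60 bits

ENOB = (SINAD − 1.76) / 6.02 = (101.7 − 1.76)/6.02 = 16.601.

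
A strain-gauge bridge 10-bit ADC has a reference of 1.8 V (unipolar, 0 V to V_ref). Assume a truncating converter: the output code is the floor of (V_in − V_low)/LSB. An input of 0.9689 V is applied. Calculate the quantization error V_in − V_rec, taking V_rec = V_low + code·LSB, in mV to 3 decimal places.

0.345 mV

Step size: 1.8 V ÷ 2^10 = 1.758 mV.
Scaled input = 551.1964 LSBs, so code = 551.
V_rec = 0 + 551·0.00175781 = 0.96855469 V.
V_in − V_rec = 0.000345313 V = 0.345 mV.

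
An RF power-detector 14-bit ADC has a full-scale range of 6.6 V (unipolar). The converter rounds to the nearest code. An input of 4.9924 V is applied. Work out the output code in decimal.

code 12393

With 16384 levels over 6.6 V, one step is 402.83 µV.
(V_in − V_low)/LSB = (4.9924 − 0) / 0.000402832 = 12393.255.
Round → code 12393.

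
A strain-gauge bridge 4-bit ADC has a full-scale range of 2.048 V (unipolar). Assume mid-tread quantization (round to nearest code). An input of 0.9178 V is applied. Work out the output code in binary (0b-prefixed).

code 0b111 (decimal 7)

Full-scale span = 2.048 V; LSB = 2.048/2^4 = 128.000 mV.
(V_in − V_low)/LSB = (0.9178 − 0) / 0.128 = 7.170.
Round → code 7.
In binary (0b-prefixed): 0b111.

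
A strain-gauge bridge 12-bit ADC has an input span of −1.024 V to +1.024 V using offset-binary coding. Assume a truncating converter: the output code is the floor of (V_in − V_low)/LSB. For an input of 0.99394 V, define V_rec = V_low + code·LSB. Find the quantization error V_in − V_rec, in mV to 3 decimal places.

0.440 mV

One LSB is 2.048 V / 4096 = 0.500 mV.
(0.99394 − (−1.024))/0.0005 = 4035.8800; ⌊·⌋ gives code 4035.
Code 4035 maps back to (−1.024) + 4035×0.0005 V = 0.9935 V.
V_in − V_rec = 0.00044 V = 0.440 mV.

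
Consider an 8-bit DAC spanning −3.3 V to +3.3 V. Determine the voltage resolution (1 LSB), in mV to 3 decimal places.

25.781 mV

Full-scale span = 6.6 V.
LSB = 6.6 / 2^8 = 6.6 / 256 = 0.0257812 V = 25.781 mV.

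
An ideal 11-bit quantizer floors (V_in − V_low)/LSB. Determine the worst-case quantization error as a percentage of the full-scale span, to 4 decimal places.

0.0488 %

Truncating → worst-case error = 1 LSB = V_FS/2^11, so 100/2048 = 0.0488281 % of full scale.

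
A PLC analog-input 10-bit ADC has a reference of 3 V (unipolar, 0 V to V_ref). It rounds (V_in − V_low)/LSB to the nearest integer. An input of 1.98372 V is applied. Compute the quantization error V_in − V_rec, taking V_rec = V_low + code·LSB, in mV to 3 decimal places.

LSB = 3/2^10 = 2.930 mV.
(1.98372 − 0)/0.00292969 = 677.1098; round gives code 677.
Code 677 maps back to 0 + 677×0.00292969 V = 1.9833984 V.
V_in − V_rec = 0.000321563 V = 0.322 mV.

0.322 mV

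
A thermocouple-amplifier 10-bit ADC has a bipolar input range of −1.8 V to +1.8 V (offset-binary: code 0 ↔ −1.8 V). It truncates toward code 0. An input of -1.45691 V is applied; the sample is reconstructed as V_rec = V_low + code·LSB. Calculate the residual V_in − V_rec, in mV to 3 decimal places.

2.074 mV

Step size: 3.6 V ÷ 2^10 = 3.516 mV.
(V_in − V_low)/LSB = (-1.45691 − (−1.8))/0.00351563 = 97.5900 → code 97 (floor).
Code 97 maps back to (−1.8) + 97×0.00351563 V = -1.4589844 V.
Difference: 0.00207437 V → 2.074 mV.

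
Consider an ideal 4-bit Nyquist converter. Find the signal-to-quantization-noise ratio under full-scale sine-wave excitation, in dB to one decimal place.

25.8 dB

SNR ≈ 6.02·N + 1.76 dB = 6.02·4 + 1.76 = 25.84 dB.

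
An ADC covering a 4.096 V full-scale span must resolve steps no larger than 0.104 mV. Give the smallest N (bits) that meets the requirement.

16 bits

Number of steps required ≥ 4.096 V / 0.104 mV = 39384.62.
Need 2^N ≥ 39384.62; 2^15 = 32768, 2^16 = 65536.
Minimum N = 16.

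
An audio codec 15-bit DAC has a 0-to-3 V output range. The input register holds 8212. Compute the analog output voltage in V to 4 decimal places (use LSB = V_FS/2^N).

LSB = 3 V / 2^15 = 91.55 µV.
V_out = 0 + 8212 × 9.15527e-05 V = 0.751831 V.

0.7518 V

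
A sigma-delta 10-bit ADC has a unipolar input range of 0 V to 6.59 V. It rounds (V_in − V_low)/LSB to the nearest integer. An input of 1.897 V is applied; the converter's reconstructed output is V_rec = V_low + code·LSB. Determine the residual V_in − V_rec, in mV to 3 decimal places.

Step size: 6.59 V ÷ 2^10 = 6.436 mV.
(1.897 − 0)/0.00643555 = 294.7690; round gives code 295.
Reconstructed: 1.8984863 V.
Difference: -0.00148633 V → -1.486 mV.

-1.486 mV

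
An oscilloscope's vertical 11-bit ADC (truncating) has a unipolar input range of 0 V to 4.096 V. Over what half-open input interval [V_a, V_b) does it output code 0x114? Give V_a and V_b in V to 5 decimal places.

[0.55200 V, 0.55400 V)

LSB = 4.096/2^11 = 2.000 mV.
Code 0x114 = 276 decimal.
V_a = V_low + 276·LSB = 0.552 V; V_b = V_low + 277·LSB = 0.554 V.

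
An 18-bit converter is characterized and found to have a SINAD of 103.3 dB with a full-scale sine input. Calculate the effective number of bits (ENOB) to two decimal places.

ENOB = (SINAD − 1.76) / 6.02 = (103.3 − 1.76)/6.02 = 16.867.

16.87 bits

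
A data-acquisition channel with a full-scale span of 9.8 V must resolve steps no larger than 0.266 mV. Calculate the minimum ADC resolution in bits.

16 bits

Number of steps required ≥ 9.8 V / 0.266 mV = 36842.11.
Need 2^N ≥ 36842.11; 2^15 = 32768, 2^16 = 65536.
Minimum N = 16.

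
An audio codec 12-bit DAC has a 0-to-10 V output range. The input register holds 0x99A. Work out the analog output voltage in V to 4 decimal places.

LSB = 10 V / 2^12 = 2.441 mV.
Code 0x99A = 2458 decimal.
V_out = 0 + 2458 × 0.00244141 V = 6.00098 V.

6.0010 V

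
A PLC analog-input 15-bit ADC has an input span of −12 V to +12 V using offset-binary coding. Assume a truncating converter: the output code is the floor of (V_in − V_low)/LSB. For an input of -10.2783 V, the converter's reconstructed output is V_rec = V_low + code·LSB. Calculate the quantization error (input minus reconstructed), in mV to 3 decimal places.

One LSB is 24 V / 32768 = 0.732 mV.
(-10.2783 − (−12))/0.000732422 = 2350.6944; ⌊·⌋ gives code 2350.
Code 2350 maps back to (−12) + 2350×0.000732422 V = -10.278809 V.
V_in − V_rec = 0.000508594 V = 0.509 mV.

0.509 mV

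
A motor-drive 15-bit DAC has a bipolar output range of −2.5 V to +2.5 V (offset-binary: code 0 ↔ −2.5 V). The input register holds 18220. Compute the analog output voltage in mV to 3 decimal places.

LSB = 5 V / 2^15 = 152.59 µV.
V_out = (−2.5) + 18220 × 0.000152588 V = 0.280151 V.
= 280.151 mV.

280.151 mV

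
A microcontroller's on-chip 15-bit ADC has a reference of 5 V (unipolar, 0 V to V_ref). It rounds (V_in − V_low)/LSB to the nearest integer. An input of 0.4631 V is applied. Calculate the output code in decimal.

code 3035

With 32768 levels over 5 V, one step is 152.59 µV.
Input sits at 3034.972 steps above V_low.
So the output code is 3035.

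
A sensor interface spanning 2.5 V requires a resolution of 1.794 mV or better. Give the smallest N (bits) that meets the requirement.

Number of steps required ≥ 2.5 V / 1.794 mV = 1393.53.
Need 2^N ≥ 1393.53; 2^10 = 1024, 2^11 = 2048.
Minimum N = 11.

11 bits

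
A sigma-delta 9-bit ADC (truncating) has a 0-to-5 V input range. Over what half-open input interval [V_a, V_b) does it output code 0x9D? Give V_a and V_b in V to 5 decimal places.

[1.53320 V, 1.54297 V)

LSB = 5/2^9 = 9.766 mV.
Code 0x9D = 157 decimal.
V_a = V_low + 157·LSB = 1.5332 V; V_b = V_low + 158·LSB = 1.54297 V.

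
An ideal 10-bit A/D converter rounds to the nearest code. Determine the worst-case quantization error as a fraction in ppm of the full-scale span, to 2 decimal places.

488.28 ppm

Rounding → worst-case error = ½ LSB = V_FS/2^11, so 1e+06/2048 = 488.281 ppm of full scale.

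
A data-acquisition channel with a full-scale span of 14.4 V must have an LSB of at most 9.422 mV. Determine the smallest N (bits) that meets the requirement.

11 bits

Number of steps required ≥ 14.4 V / 9.422 mV = 1528.34.
Need 2^N ≥ 1528.34; 2^10 = 1024, 2^11 = 2048.
Minimum N = 11.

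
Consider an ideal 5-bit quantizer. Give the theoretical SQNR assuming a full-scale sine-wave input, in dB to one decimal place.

31.9 dB

SNR ≈ 6.02·N + 1.76 dB = 6.02·5 + 1.76 = 31.86 dB.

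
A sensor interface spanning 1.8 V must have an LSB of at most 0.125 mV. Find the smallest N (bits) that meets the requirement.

Number of steps required ≥ 1.8 V / 0.125 mV = 14400.00.
Need 2^N ≥ 14400.00; 2^13 = 8192, 2^14 = 16384.
Minimum N = 14.

14 bits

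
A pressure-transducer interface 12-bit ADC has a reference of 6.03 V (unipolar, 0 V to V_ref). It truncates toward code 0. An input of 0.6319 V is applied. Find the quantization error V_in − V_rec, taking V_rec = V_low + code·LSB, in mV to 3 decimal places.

0.340 mV

Step size: 6.03 V ÷ 2^12 = 1.472 mV.
Scaled input = 429.2309 LSBs, so code = 429.
Code 429 maps back to 0 + 429×0.00147217 V = 0.63156006 V.
V_in − V_rec = 0.000339941 V = 0.340 mV.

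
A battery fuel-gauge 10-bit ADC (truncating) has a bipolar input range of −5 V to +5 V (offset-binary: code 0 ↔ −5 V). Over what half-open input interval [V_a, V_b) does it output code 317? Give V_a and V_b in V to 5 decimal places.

LSB = 10/2^10 = 9.766 mV.
V_a = V_low + 317·LSB = -1.9043 V; V_b = V_low + 318·LSB = -1.89453 V.

[-1.90430 V, -1.89453 V)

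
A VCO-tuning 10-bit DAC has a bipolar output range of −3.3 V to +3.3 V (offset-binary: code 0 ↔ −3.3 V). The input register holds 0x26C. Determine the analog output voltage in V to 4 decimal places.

LSB = 6.6 V / 2^10 = 6.445 mV.
Code 0x26C = 620 decimal.
V_out = (−3.3) + 620 × 0.00644531 V = 0.696094 V.

0.6961 V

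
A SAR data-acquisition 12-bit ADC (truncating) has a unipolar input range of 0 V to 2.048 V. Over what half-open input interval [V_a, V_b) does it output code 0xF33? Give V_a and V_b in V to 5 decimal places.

[1.94550 V, 1.94600 V)

LSB = 2.048/2^12 = 0.500 mV.
Code 0xF33 = 3891 decimal.
V_a = V_low + 3891·LSB = 1.9455 V; V_b = V_low + 3892·LSB = 1.946 V.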